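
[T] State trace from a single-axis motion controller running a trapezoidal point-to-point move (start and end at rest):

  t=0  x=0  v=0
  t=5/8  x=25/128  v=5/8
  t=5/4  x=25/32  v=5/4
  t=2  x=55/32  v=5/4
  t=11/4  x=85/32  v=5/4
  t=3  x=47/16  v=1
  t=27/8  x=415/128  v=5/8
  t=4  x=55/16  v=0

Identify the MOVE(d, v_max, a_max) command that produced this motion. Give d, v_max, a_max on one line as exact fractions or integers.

d=55/16 v_max=5/4 a_max=1

final state: t=4, x=55/16, v=0 → d = 55/16
a_max = (5/8−0)/(5/8−0) = 1
max v = 5/4 over t∈[5/4,11/4] → v_max = 5/4
check: 5/4·(5/4+3/2) = 55/16 ✓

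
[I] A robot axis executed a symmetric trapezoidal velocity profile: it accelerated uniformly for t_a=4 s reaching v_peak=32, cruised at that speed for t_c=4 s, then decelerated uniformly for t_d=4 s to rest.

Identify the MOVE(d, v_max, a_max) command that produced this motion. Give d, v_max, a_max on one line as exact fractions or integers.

d=256 v_max=32 a_max=8

a_max = 32/4 = 8
d_a = ½·32·4 = 64; d_c = 32·4 = 128
d = 2·64 + 128 = 256
t_c = 4 > 0 → v_max = v_peak = 32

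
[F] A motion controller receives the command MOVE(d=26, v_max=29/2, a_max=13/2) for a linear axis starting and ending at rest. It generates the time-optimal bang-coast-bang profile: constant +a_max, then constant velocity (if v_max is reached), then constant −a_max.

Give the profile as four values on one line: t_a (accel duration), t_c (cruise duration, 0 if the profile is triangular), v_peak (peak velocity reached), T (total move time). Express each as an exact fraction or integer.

(v_max)²/a_max = (29/2)²/(13/2) = 841/26
26 < 841/26 ⇒ no cruise
v_peak = √(26·13/2) = √169 = 13
t_a = 13/(13/2) = 2; t_c = 0
T = 2·2 = 4

t_a=2 t_c=0 v_peak=13 T=4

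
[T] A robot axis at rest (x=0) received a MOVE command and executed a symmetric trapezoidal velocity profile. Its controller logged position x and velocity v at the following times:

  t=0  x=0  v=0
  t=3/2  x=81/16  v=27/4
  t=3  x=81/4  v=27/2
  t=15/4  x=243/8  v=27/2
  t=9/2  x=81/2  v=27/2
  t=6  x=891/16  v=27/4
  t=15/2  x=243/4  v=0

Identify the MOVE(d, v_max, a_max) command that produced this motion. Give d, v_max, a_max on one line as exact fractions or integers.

final state: t=15/2, x=243/4, v=0 → d = 243/4
a_max = (27/4−0)/(3/2−0) = 9/2
max v = 27/2 over t∈[3,9/2] → v_max = 27/2
check: 27/2·(3+3/2) = 243/4 ✓

d=243/4 v_max=27/2 a_max=9/2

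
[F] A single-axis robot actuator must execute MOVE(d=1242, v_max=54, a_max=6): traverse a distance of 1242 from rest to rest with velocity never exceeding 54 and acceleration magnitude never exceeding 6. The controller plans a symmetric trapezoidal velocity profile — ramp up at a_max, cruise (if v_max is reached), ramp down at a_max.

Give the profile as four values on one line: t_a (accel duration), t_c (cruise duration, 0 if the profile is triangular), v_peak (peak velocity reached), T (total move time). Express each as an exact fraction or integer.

(v_max)²/a_max = 54²/6 = 486
1242 ≥ 486 so v_max reached
t_a = 54/6 = 9; v_peak = 54
d_cruise = 1242 − 486 = 756; t_c = 756/54 = 14
T = 2·9 + 14 = 32

t_a=9 t_c=14 v_peak=54 T=32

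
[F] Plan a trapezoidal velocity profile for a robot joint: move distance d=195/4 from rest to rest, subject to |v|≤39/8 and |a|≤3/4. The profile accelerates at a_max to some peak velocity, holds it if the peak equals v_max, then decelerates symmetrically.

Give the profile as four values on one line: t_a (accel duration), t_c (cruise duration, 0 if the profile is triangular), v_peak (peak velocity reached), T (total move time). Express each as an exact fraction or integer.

t_a=13/2 t_c=7/2 v_peak=39/8 T=33/2

vₘ²/aₘ = (39/8)²/(3/4) = 507/16
195/4 ≥ 507/16 ⇒ cruise phase
t_a = (39/8)/(3/4) = 13/2; v_peak = 39/8
d_cruise = 195/4 − 507/16 = 273/16; t_c = (273/16)/(39/8) = 7/2
T = 2·13/2 + 7/2 = 33/2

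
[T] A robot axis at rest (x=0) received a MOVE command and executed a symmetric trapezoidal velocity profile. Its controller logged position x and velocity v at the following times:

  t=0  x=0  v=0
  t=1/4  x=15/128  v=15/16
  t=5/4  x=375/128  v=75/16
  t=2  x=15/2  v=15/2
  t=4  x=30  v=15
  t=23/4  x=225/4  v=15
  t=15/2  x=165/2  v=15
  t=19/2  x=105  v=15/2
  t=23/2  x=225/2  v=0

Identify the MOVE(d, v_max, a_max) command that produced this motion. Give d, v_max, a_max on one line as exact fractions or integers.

final state: t=23/2, x=225/2, v=0 → d = 225/2
a_max = (15/16−0)/(1/4−0) = 15/4
max v = 15 over t∈[4,15/2] → v_max = 15
check: 15·(4+7/2) = 225/2 ✓

d=225/2 v_max=15 a_max=15/4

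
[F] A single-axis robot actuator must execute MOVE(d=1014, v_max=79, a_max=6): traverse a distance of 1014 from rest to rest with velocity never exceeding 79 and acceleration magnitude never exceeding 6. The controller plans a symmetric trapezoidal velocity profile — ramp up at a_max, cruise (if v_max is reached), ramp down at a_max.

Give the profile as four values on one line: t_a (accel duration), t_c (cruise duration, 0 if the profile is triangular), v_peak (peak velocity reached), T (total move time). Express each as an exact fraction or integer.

t_a=13 t_c=0 v_peak=78 T=26

vₘ²/aₘ = 79²/6 = 6241/6
1014 < 6241/6 ⇒ no cruise
v_peak = √(1014·6) = √6084 = 78
t_a = 78/6 = 13; t_c = 0
T = 2·13 = 26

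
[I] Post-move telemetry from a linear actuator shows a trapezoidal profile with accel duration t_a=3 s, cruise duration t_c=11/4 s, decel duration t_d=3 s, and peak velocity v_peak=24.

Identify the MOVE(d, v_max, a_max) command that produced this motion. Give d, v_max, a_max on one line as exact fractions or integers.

a_max = 24/3 = 8
d_a = ½·24·3 = 36; d_c = 24·11/4 = 66
d = 2·36 + 66 = 138
t_c = 11/4 > 0 → v_max = v_peak = 24

d=138 v_max=24 a_max=8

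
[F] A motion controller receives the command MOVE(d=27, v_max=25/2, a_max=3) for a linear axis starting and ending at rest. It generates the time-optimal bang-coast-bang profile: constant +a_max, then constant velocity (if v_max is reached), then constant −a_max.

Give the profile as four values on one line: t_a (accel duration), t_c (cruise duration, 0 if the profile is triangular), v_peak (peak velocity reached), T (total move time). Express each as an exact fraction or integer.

t_a=3 t_c=0 v_peak=9 T=6

(v_max)²/a_max = (25/2)²/3 = 625/12
27 < 625/12 ⇒ no cruise
v_peak = √(27·3) = √81 = 9
t_a = 9/3 = 3; t_c = 0
T = 2·3 = 6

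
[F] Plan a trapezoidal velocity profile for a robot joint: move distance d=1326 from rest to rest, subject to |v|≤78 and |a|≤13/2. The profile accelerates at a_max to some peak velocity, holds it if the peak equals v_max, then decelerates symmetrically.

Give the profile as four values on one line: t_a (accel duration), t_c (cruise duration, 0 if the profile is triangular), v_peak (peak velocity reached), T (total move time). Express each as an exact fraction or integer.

t_a=12 t_c=5 v_peak=78 T=29

(v_max)²/a_max = 78²/(13/2) = 936
1326 ≥ 936 so v_max reached
t_a = 78/(13/2) = 12; v_peak = 78
d_cruise = 1326 − 936 = 390; t_c = 390/78 = 5
T = 2·12 + 5 = 29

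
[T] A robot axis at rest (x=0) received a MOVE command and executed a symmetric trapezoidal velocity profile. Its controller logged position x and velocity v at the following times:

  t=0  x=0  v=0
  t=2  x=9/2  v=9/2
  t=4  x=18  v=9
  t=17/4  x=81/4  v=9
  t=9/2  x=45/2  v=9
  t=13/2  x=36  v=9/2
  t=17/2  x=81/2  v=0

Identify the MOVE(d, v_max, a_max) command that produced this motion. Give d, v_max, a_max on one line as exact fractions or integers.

final state: t=17/2, x=81/2, v=0 → d = 81/2
a_max = (9/2−0)/(2−0) = 9/4
max v = 9 over t∈[4,9/2] → v_max = 9
check: 9·(4+1/2) = 81/2 ✓

d=81/2 v_max=9 a_max=9/4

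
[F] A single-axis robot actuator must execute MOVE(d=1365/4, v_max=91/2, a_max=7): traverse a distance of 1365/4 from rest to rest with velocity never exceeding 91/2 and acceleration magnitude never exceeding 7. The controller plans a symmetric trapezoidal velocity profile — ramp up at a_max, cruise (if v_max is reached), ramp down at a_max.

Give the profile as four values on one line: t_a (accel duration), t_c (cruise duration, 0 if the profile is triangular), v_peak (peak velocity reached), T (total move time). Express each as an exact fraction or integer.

t_a=13/2 t_c=1 v_peak=91/2 T=14

(v_max)²/a_max = (91/2)²/7 = 1183/4
1365/4 ≥ 1183/4 ⇒ cruise phase
t_a = (91/2)/7 = 13/2; v_peak = 91/2
d_cruise = 1365/4 − 1183/4 = 91/2; t_c = (91/2)/(91/2) = 1
T = 2·13/2 + 1 = 14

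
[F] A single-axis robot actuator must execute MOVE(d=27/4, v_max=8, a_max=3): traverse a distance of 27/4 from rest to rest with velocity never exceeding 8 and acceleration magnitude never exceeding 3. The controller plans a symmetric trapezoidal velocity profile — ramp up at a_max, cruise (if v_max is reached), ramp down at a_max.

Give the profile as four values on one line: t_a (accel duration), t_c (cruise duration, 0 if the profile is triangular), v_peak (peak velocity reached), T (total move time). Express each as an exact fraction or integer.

v_max²/a_max = 8²/3 = 64/3
27/4 < 64/3 so t_c = 0
v_peak = √(27/4·3) = √(81/4) = 9/2
t_a = (9/2)/3 = 3/2; t_c = 0
T = 2·3/2 = 3

t_a=3/2 t_c=0 v_peak=9/2 T=3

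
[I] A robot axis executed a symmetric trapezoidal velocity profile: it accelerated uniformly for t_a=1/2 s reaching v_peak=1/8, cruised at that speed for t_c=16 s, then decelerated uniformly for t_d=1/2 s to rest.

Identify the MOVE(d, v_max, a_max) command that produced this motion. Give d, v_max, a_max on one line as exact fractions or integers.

d=33/16 v_max=1/8 a_max=1/4

a_max = (1/8)/(1/2) = 1/4
d_a = ½·1/8·1/2 = 1/32; d_c = 1/8·16 = 2
d = 2·1/32 + 2 = 33/16
t_c = 16 > 0 → v_max = v_peak = 1/8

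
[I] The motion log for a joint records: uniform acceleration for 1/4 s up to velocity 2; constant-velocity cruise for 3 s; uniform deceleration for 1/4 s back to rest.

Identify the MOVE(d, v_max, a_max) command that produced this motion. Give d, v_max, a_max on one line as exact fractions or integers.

d=13/2 v_max=2 a_max=8

a_max = 2/(1/4) = 8
d_a = ½·2·1/4 = 1/4; d_c = 2·3 = 6
d = 2·1/4 + 6 = 13/2
t_c = 3 > 0 ⇒ limit active, v_max = 2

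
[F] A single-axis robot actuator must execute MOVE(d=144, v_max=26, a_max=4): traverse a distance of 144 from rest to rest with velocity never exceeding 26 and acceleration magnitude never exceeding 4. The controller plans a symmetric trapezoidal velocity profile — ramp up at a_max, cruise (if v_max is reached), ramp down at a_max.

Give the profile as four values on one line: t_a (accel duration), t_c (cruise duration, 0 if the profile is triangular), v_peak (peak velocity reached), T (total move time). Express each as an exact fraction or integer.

vₘ²/aₘ = 26²/4 = 169
144 < 169 ⇒ no cruise
v_peak = √(144·4) = √576 = 24
t_a = 24/4 = 6; t_c = 0
T = 2·6 = 12

t_a=6 t_c=0 v_peak=24 T=12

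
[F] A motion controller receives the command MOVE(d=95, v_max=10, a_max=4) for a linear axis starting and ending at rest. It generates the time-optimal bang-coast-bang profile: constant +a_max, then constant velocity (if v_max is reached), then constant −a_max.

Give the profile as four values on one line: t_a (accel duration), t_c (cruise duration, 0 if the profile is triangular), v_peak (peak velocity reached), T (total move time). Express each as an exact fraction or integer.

v_max²/a_max = 10²/4 = 25
95 ≥ 25 → trapezoidal
t_a = 10/4 = 5/2; v_peak = 10
d_cruise = 95 − 25 = 70; t_c = 70/10 = 7
T = 2·5/2 + 7 = 12

t_a=5/2 t_c=7 v_peak=10 T=12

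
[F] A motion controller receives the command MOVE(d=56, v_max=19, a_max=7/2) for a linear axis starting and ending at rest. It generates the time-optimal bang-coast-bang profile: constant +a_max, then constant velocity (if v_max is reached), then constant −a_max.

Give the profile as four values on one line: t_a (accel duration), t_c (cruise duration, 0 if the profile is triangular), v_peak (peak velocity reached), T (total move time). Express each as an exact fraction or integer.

vₘ²/aₘ = 19²/(7/2) = 722/7
56 < 722/7 so t_c = 0
v_peak = √(56·7/2) = √196 = 14
t_a = 14/(7/2) = 4; t_c = 0
T = 2·4 = 8

t_a=4 t_c=0 v_peak=14 T=8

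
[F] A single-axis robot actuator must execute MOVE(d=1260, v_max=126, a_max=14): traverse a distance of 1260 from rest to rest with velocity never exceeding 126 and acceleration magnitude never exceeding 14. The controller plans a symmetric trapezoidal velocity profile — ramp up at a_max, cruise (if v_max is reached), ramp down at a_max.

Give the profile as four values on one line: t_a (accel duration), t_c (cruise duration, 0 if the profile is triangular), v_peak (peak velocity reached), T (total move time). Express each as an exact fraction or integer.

t_a=9 t_c=1 v_peak=126 T=19

(v_max)²/a_max = 126²/14 = 1134
1260 ≥ 1134 so v_max reached
t_a = 126/14 = 9; v_peak = 126
d_cruise = 1260 − 1134 = 126; t_c = 126/126 = 1
T = 2·9 + 1 = 19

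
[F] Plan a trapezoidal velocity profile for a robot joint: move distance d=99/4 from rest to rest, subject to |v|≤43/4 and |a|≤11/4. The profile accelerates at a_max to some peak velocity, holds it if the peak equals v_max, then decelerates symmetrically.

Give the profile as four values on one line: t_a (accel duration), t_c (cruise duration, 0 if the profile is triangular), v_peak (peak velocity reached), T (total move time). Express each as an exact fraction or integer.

t_a=3 t_c=0 v_peak=33/4 T=6

vₘ²/aₘ = (43/4)²/(11/4) = 1849/44
99/4 < 1849/44 → triangular
v_peak = √(99/4·11/4) = √(1089/16) = 33/4
t_a = (33/4)/(11/4) = 3; t_c = 0
T = 2·3 = 6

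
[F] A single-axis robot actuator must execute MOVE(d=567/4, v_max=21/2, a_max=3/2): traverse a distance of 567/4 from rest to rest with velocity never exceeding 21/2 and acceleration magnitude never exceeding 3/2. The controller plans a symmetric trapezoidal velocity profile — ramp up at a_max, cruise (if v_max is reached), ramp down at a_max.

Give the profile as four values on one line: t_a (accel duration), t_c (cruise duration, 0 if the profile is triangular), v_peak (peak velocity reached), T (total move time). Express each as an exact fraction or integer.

t_a=7 t_c=13/2 v_peak=21/2 T=41/2

v_max²/a_max = (21/2)²/(3/2) = 147/2
567/4 ≥ 147/2 so v_max reached
t_a = (21/2)/(3/2) = 7; v_peak = 21/2
d_cruise = 567/4 − 147/2 = 273/4; t_c = (273/4)/(21/2) = 13/2
T = 2·7 + 13/2 = 41/2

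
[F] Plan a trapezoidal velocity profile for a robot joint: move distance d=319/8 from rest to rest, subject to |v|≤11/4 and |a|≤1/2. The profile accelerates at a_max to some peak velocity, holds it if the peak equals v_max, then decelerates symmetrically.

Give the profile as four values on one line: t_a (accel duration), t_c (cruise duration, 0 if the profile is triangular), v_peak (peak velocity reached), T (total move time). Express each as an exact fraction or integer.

t_a=11/2 t_c=9 v_peak=11/4 T=20

(v_max)²/a_max = (11/4)²/(1/2) = 121/8
319/8 ≥ 121/8 → trapezoidal
t_a = (11/4)/(1/2) = 11/2; v_peak = 11/4
d_cruise = 319/8 − 121/8 = 99/4; t_c = (99/4)/(11/4) = 9
T = 2·11/2 + 9 = 20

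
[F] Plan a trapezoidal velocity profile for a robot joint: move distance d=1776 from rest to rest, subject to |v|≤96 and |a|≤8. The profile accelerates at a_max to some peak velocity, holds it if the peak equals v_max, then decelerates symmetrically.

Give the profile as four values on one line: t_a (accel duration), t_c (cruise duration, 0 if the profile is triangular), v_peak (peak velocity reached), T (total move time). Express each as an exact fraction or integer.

(v_max)²/a_max = 96²/8 = 1152
1776 ≥ 1152 → trapezoidal
t_a = 96/8 = 12; v_peak = 96
d_cruise = 1776 − 1152 = 624; t_c = 624/96 = 13/2
T = 2·12 + 13/2 = 61/2

t_a=12 t_c=13/2 v_peak=96 T=61/2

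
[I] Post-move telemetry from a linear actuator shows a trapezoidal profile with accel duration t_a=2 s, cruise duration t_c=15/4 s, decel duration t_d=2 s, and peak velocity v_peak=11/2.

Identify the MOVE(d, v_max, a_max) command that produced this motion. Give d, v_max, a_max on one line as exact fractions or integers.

a_max = (11/2)/2 = 11/4
d_a = ½·11/2·2 = 11/2; d_c = 11/2·15/4 = 165/8
d = 2·11/2 + 165/8 = 253/8
t_c = 15/4 > 0 → v_max = v_peak = 11/2

d=253/8 v_max=11/2 a_max=11/4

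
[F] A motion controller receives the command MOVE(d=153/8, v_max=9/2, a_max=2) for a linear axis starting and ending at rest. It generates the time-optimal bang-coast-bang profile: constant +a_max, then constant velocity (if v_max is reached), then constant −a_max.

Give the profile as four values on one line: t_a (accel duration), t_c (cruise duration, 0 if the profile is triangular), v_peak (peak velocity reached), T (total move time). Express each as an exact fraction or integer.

t_a=9/4 t_c=2 v_peak=9/2 T=13/2

(v_max)²/a_max = (9/2)²/2 = 81/8
153/8 ≥ 81/8 so v_max reached
t_a = (9/2)/2 = 9/4; v_peak = 9/2
d_cruise = 153/8 − 81/8 = 9; t_c = 9/(9/2) = 2
T = 2·9/4 + 2 = 13/2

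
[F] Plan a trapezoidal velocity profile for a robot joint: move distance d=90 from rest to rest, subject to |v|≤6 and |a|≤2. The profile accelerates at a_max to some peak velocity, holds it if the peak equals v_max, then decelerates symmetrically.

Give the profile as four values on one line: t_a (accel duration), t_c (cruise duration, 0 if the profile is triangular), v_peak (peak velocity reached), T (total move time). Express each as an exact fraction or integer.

t_a=3 t_c=12 v_peak=6 T=18

v_max²/a_max = 6²/2 = 18
90 ≥ 18 so v_max reached
t_a = 6/2 = 3; v_peak = 6
d_cruise = 90 − 18 = 72; t_c = 72/6 = 12
T = 2·3 + 12 = 18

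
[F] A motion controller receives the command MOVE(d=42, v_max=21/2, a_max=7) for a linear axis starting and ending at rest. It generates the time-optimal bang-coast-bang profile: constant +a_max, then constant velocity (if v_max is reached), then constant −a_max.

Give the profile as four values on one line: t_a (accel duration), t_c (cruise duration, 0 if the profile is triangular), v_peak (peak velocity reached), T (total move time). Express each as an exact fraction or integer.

v_max²/a_max = (21/2)²/7 = 63/4
42 ≥ 63/4 → trapezoidal
t_a = (21/2)/7 = 3/2; v_peak = 21/2
d_cruise = 42 − 63/4 = 105/4; t_c = (105/4)/(21/2) = 5/2
T = 2·3/2 + 5/2 = 11/2

t_a=3/2 t_c=5/2 v_peak=21/2 T=11/2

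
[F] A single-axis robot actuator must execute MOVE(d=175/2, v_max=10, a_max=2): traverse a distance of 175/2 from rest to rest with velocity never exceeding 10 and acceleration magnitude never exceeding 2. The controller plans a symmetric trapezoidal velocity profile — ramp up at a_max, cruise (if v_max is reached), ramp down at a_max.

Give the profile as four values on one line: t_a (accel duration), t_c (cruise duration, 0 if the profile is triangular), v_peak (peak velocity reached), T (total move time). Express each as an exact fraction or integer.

t_a=5 t_c=15/4 v_peak=10 T=55/4

vₘ²/aₘ = 10²/2 = 50
175/2 ≥ 50 → trapezoidal
t_a = 10/2 = 5; v_peak = 10
d_cruise = 175/2 − 50 = 75/2; t_c = (75/2)/10 = 15/4
T = 2·5 + 15/4 = 55/4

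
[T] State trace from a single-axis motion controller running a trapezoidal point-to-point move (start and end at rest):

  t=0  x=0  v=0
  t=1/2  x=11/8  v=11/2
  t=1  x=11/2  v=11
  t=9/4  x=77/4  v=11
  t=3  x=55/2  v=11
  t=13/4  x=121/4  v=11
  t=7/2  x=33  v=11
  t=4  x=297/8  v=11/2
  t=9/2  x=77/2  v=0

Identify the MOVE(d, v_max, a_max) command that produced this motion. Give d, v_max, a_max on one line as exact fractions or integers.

d=77/2 v_max=11 a_max=11

final state: t=9/2, x=77/2, v=0 → d = 77/2
a_max = (11/2−0)/(1/2−0) = 11
max v = 11 over t∈[1,7/2] → v_max = 11
check: 11·(1+5/2) = 77/2 ✓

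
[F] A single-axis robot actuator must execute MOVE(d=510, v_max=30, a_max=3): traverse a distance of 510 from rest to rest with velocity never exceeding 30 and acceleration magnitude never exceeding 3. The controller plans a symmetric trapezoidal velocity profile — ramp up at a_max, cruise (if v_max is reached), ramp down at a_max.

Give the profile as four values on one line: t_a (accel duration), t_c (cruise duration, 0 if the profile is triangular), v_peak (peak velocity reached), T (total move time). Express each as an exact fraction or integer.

t_a=10 t_c=7 v_peak=30 T=27

v_max²/a_max = 30²/3 = 300
510 ≥ 300 ⇒ cruise phase
t_a = 30/3 = 10; v_peak = 30
d_cruise = 510 − 300 = 210; t_c = 210/30 = 7
T = 2·10 + 7 = 27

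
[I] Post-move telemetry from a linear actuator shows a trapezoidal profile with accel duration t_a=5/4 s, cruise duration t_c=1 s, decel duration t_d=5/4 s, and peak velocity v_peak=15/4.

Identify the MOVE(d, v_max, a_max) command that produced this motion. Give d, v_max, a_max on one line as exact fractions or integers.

a_max = (15/4)/(5/4) = 3
d_a = ½·15/4·5/4 = 75/32; d_c = 15/4·1 = 15/4
d = 2·75/32 + 15/4 = 135/16
t_c = 1 > 0 → v_max = v_peak = 15/4

d=135/16 v_max=15/4 a_max=3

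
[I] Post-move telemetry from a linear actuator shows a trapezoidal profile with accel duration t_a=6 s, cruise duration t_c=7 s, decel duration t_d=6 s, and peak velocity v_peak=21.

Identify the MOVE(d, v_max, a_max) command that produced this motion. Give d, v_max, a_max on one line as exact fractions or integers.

d=273 v_max=21 a_max=7/2

a_max = 21/6 = 7/2
d_a = ½·21·6 = 63; d_c = 21·7 = 147
d = 2·63 + 147 = 273
t_c = 7 > 0 ⇒ limit active, v_max = 21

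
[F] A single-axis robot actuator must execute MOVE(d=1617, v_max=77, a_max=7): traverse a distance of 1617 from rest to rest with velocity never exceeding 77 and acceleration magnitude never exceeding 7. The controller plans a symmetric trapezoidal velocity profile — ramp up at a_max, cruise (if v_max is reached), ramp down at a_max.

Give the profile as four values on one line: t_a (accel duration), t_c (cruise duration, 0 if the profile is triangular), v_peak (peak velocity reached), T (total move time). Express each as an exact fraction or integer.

t_a=11 t_c=10 v_peak=77 T=32

v_max²/a_max = 77²/7 = 847
1617 ≥ 847 ⇒ cruise phase
t_a = 77/7 = 11; v_peak = 77
d_cruise = 1617 − 847 = 770; t_c = 770/77 = 10
T = 2·11 + 10 = 32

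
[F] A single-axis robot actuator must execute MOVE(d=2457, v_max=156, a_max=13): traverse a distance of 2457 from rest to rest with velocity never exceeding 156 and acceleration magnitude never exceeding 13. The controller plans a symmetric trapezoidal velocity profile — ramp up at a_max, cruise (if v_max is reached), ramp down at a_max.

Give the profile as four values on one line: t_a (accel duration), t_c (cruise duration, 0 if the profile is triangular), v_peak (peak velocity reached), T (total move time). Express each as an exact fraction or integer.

vₘ²/aₘ = 156²/13 = 1872
2457 ≥ 1872 → trapezoidal
t_a = 156/13 = 12; v_peak = 156
d_cruise = 2457 − 1872 = 585; t_c = 585/156 = 15/4
T = 2·12 + 15/4 = 111/4

t_a=12 t_c=15/4 v_peak=156 T=111/4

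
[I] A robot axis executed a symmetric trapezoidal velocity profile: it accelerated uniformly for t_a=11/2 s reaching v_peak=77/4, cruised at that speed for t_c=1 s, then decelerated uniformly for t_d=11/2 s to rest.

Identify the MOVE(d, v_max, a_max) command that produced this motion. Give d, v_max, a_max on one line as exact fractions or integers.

d=1001/8 v_max=77/4 a_max=7/2

a_max = (77/4)/(11/2) = 7/2
d_a = ½·77/4·11/2 = 847/16; d_c = 77/4·1 = 77/4
d = 2·847/16 + 77/4 = 1001/8
t_c = 1 > 0 ⇒ limit active, v_max = 77/4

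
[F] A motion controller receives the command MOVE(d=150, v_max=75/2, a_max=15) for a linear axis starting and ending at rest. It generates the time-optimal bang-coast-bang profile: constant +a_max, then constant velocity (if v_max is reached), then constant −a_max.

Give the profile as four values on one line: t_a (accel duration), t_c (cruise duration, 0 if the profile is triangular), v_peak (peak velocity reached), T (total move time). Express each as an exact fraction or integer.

t_a=5/2 t_c=3/2 v_peak=75/2 T=13/2

vₘ²/aₘ = (75/2)²/15 = 375/4
150 ≥ 375/4 so v_max reached
t_a = (75/2)/15 = 5/2; v_peak = 75/2
d_cruise = 150 − 375/4 = 225/4; t_c = (225/4)/(75/2) = 3/2
T = 2·5/2 + 3/2 = 13/2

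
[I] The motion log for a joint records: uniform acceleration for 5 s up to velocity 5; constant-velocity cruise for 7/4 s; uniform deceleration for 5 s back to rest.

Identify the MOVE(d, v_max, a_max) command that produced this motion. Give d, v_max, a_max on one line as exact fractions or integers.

a_max = 5/5 = 1
d_a = ½·5·5 = 25/2; d_c = 5·7/4 = 35/4
d = 2·25/2 + 35/4 = 135/4
t_c = 7/4 > 0 → v_max = v_peak = 5

d=135/4 v_max=5 a_max=1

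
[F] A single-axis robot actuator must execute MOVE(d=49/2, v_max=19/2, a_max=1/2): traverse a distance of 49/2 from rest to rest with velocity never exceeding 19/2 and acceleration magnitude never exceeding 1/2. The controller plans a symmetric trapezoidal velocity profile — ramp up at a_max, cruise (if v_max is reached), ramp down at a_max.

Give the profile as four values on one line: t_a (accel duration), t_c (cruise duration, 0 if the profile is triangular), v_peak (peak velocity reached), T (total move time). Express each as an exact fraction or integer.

(v_max)²/a_max = (19/2)²/(1/2) = 361/2
49/2 < 361/2 ⇒ no cruise
v_peak = √(49/2·1/2) = √(49/4) = 7/2
t_a = (7/2)/(1/2) = 7; t_c = 0
T = 2·7 = 14

t_a=7 t_c=0 v_peak=7/2 T=14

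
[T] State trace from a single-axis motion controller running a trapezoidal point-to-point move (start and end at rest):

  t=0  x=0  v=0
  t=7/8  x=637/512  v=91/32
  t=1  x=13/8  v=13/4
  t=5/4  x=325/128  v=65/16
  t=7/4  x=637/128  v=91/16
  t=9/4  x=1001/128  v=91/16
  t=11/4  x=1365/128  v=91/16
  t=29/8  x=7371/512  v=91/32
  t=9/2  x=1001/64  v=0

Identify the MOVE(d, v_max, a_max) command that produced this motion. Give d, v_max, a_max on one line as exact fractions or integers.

final state: t=9/2, x=1001/64, v=0 → d = 1001/64
a_max = (91/32−0)/(7/8−0) = 13/4
max v = 91/16 over t∈[7/4,11/4] → v_max = 91/16
check: 91/16·(7/4+1) = 1001/64 ✓

d=1001/64 v_max=91/16 a_max=13/4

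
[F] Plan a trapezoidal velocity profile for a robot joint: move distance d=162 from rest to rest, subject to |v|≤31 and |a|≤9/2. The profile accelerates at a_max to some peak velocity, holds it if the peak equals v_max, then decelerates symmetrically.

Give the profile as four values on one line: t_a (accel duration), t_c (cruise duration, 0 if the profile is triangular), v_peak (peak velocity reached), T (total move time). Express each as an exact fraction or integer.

(v_max)²/a_max = 31²/(9/2) = 1922/9
162 < 1922/9 ⇒ no cruise
v_peak = √(162·9/2) = √729 = 27
t_a = 27/(9/2) = 6; t_c = 0
T = 2·6 = 12

t_a=6 t_c=0 v_peak=27 T=12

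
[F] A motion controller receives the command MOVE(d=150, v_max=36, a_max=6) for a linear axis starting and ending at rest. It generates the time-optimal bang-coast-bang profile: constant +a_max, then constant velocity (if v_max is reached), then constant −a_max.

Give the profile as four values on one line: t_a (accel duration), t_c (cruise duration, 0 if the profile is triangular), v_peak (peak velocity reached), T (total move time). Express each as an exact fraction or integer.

t_a=5 t_c=0 v_peak=30 T=10

v_max²/a_max = 36²/6 = 216
150 < 216 so t_c = 0
v_peak = √(150·6) = √900 = 30
t_a = 30/6 = 5; t_c = 0
T = 2·5 = 10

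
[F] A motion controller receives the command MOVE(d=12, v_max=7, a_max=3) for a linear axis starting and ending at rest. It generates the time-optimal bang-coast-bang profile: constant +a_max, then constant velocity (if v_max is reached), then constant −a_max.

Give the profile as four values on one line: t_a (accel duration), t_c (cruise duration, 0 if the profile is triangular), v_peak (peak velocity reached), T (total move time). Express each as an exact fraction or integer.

t_a=2 t_c=0 v_peak=6 T=4

vₘ²/aₘ = 7²/3 = 49/3
12 < 49/3 → triangular
v_peak = √(12·3) = √36 = 6
t_a = 6/3 = 2; t_c = 0
T = 2·2 = 4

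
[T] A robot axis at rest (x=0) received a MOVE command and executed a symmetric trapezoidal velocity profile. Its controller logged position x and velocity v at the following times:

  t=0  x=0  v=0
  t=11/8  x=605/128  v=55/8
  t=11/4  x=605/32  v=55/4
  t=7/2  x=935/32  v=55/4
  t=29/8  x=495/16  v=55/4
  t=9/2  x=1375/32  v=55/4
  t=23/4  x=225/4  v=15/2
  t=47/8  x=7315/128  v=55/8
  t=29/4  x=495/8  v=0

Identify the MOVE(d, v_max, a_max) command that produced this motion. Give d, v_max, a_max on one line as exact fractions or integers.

d=495/8 v_max=55/4 a_max=5

final state: t=29/4, x=495/8, v=0 → d = 495/8
a_max = (55/8−0)/(11/8−0) = 5
max v = 55/4 over t∈[11/4,9/2] → v_max = 55/4
check: 55/4·(11/4+7/4) = 495/8 ✓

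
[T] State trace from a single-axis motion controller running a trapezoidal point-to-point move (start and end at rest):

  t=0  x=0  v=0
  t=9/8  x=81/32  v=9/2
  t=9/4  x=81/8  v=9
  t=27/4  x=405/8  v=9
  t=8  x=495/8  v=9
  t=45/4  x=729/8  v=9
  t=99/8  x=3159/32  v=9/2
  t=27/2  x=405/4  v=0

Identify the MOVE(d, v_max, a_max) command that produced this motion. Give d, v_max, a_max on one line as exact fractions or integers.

d=405/4 v_max=9 a_max=4

final state: t=27/2, x=405/4, v=0 → d = 405/4
a_max = (9/2−0)/(9/8−0) = 4
max v = 9 over t∈[9/4,45/4] → v_max = 9
check: 9·(9/4+9) = 405/4 ✓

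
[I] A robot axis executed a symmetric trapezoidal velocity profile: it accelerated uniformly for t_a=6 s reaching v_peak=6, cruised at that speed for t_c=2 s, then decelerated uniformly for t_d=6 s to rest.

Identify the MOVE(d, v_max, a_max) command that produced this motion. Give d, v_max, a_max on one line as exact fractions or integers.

d=48 v_max=6 a_max=1

a_max = 6/6 = 1
d_a = ½·6·6 = 18; d_c = 6·2 = 12
d = 2·18 + 12 = 48
t_c = 2 > 0 so v_max = 6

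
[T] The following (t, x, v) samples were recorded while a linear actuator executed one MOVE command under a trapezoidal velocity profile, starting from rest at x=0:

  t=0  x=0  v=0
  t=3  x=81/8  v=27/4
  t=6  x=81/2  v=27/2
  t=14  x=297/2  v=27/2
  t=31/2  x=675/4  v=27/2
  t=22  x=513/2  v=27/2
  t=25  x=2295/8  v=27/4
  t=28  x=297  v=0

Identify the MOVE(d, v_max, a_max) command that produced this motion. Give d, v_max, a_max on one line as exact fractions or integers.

final state: t=28, x=297, v=0 → d = 297
a_max = (27/4−0)/(3−0) = 9/4
max v = 27/2 over t∈[6,22] → v_max = 27/2
check: 27/2·(6+16) = 297 ✓

d=297 v_max=27/2 a_max=9/4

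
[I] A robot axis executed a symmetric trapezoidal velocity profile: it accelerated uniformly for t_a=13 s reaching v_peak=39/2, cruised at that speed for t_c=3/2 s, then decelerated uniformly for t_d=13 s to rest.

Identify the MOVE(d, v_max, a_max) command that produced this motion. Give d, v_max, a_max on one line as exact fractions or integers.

a_max = (39/2)/13 = 3/2
d_a = ½·39/2·13 = 507/4; d_c = 39/2·3/2 = 117/4
d = 2·507/4 + 117/4 = 1131/4
t_c = 3/2 > 0 → v_max = v_peak = 39/2

d=1131/4 v_max=39/2 a_max=3/2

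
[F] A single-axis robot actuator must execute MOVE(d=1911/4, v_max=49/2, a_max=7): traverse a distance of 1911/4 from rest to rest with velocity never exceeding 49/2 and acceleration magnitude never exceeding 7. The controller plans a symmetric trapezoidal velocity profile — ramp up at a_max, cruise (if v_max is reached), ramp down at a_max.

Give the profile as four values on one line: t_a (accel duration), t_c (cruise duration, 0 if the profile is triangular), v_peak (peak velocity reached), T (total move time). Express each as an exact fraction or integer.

vₘ²/aₘ = (49/2)²/7 = 343/4
1911/4 ≥ 343/4 so v_max reached
t_a = (49/2)/7 = 7/2; v_peak = 49/2
d_cruise = 1911/4 − 343/4 = 392; t_c = 392/(49/2) = 16
T = 2·7/2 + 16 = 23

t_a=7/2 t_c=16 v_peak=49/2 T=23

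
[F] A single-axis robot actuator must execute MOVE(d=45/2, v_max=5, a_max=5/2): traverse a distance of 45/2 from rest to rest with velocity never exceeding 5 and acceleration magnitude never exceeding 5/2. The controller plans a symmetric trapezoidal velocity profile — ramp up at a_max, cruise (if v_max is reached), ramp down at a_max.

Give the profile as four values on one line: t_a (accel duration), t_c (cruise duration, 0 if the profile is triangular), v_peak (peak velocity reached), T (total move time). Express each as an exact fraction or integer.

vₘ²/aₘ = 5²/(5/2) = 10
45/2 ≥ 10 → trapezoidal
t_a = 5/(5/2) = 2; v_peak = 5
d_cruise = 45/2 − 10 = 25/2; t_c = (25/2)/5 = 5/2
T = 2·2 + 5/2 = 13/2

t_a=2 t_c=5/2 v_peak=5 T=13/2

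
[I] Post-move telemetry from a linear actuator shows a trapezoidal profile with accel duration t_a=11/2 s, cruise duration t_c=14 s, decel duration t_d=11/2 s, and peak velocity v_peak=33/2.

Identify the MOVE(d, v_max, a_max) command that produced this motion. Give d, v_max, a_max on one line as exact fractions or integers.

d=1287/4 v_max=33/2 a_max=3

a_max = (33/2)/(11/2) = 3
d_a = ½·33/2·11/2 = 363/8; d_c = 33/2·14 = 231
d = 2·363/8 + 231 = 1287/4
t_c = 14 > 0 → v_max = v_peak = 33/2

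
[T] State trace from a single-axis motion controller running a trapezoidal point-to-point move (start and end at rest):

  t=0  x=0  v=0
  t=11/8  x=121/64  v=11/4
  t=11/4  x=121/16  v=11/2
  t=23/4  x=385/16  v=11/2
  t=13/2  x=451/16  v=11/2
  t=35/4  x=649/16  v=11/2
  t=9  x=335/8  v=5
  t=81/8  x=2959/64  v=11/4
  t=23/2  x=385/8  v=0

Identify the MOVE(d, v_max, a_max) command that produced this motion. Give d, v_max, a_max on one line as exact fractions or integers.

final state: t=23/2, x=385/8, v=0 → d = 385/8
a_max = (11/4−0)/(11/8−0) = 2
max v = 11/2 over t∈[11/4,35/4] → v_max = 11/2
check: 11/2·(11/4+6) = 385/8 ✓

d=385/8 v_max=11/2 a_max=2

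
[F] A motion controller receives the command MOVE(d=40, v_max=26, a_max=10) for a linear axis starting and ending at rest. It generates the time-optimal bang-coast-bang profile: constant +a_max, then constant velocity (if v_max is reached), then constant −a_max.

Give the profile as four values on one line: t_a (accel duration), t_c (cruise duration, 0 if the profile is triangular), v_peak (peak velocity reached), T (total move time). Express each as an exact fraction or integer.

v_max²/a_max = 26²/10 = 338/5
40 < 338/5 so t_c = 0
v_peak = √(40·10) = √400 = 20
t_a = 20/10 = 2; t_c = 0
T = 2·2 = 4

t_a=2 t_c=0 v_peak=20 T=4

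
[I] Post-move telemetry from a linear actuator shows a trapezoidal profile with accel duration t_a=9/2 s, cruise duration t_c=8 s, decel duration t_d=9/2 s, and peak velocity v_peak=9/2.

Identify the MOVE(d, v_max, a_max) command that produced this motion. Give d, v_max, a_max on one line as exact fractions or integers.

d=225/4 v_max=9/2 a_max=1

a_max = (9/2)/(9/2) = 1
d_a = ½·9/2·9/2 = 81/8; d_c = 9/2·8 = 36
d = 2·81/8 + 36 = 225/4
t_c = 8 > 0 → v_max = v_peak = 9/2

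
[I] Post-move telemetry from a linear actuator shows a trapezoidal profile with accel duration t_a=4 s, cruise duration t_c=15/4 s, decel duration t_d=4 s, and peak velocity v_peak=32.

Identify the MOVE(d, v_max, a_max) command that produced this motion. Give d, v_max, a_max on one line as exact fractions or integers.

d=248 v_max=32 a_max=8

a_max = 32/4 = 8
d_a = ½·32·4 = 64; d_c = 32·15/4 = 120
d = 2·64 + 120 = 248
t_c = 15/4 > 0 so v_max = 32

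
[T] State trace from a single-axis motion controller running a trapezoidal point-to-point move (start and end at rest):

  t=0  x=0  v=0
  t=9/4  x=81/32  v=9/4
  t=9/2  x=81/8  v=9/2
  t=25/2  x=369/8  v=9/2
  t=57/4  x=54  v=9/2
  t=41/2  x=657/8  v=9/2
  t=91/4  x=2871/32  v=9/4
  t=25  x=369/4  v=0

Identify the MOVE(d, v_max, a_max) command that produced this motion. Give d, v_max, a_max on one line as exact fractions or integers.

d=369/4 v_max=9/2 a_max=1

final state: t=25, x=369/4, v=0 → d = 369/4
a_max = (9/4−0)/(9/4−0) = 1
max v = 9/2 over t∈[9/2,41/2] → v_max = 9/2
check: 9/2·(9/2+16) = 369/4 ✓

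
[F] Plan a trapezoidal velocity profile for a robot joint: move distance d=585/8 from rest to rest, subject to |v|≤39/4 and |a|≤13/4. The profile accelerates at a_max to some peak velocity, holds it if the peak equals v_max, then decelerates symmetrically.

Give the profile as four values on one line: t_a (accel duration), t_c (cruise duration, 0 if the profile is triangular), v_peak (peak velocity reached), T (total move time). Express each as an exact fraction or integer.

t_a=3 t_c=9/2 v_peak=39/4 T=21/2

v_max²/a_max = (39/4)²/(13/4) = 117/4
585/8 ≥ 117/4 ⇒ cruise phase
t_a = (39/4)/(13/4) = 3; v_peak = 39/4
d_cruise = 585/8 − 117/4 = 351/8; t_c = (351/8)/(39/4) = 9/2
T = 2·3 + 9/2 = 21/2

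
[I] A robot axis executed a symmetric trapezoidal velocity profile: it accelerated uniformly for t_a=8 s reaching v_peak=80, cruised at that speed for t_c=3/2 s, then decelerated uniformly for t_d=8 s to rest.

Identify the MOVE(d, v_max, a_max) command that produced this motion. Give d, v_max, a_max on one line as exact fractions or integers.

d=760 v_max=80 a_max=10

a_max = 80/8 = 10
d_a = ½·80·8 = 320; d_c = 80·3/2 = 120
d = 2·320 + 120 = 760
t_c = 3/2 > 0 ⇒ limit active, v_max = 80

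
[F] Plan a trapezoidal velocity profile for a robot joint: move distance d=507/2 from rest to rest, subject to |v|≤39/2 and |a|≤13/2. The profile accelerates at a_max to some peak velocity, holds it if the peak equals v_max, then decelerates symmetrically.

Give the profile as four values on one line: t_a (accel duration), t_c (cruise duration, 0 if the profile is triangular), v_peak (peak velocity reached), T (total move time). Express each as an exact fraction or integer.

vₘ²/aₘ = (39/2)²/(13/2) = 117/2
507/2 ≥ 117/2 ⇒ cruise phase
t_a = (39/2)/(13/2) = 3; v_peak = 39/2
d_cruise = 507/2 − 117/2 = 195; t_c = 195/(39/2) = 10
T = 2·3 + 10 = 16

t_a=3 t_c=10 v_peak=39/2 T=16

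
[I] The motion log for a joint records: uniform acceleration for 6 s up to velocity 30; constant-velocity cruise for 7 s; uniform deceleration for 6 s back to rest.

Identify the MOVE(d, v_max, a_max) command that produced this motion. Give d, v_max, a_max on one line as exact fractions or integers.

d=390 v_max=30 a_max=5

a_max = 30/6 = 5
d_a = ½·30·6 = 90; d_c = 30·7 = 210
d = 2·90 + 210 = 390
t_c = 7 > 0 → v_max = v_peak = 30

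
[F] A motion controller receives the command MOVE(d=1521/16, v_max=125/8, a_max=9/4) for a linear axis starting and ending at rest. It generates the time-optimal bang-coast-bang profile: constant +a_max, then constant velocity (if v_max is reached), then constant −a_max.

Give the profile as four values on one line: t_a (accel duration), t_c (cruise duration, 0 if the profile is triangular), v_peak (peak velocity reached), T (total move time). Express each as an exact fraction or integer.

v_max²/a_max = (125/8)²/(9/4) = 15625/144
1521/16 < 15625/144 ⇒ no cruise
v_peak = √(1521/16·9/4) = √(13689/64) = 117/8
t_a = (117/8)/(9/4) = 13/2; t_c = 0
T = 2·13/2 = 13

t_a=13/2 t_c=0 v_peak=117/8 T=13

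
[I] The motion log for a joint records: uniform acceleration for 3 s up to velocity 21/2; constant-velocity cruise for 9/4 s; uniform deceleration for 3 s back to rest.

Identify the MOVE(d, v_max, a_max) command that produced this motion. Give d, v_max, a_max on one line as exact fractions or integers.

a_max = (21/2)/3 = 7/2
d_a = ½·21/2·3 = 63/4; d_c = 21/2·9/4 = 189/8
d = 2·63/4 + 189/8 = 441/8
t_c = 9/4 > 0 → v_max = v_peak = 21/2

d=441/8 v_max=21/2 a_max=7/2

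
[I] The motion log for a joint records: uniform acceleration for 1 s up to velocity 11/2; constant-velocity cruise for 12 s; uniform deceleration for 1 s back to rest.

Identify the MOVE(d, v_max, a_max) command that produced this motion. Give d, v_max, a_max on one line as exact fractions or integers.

a_max = (11/2)/1 = 11/2
d_a = ½·11/2·1 = 11/4; d_c = 11/2·12 = 66
d = 2·11/4 + 66 = 143/2
t_c = 12 > 0 ⇒ limit active, v_max = 11/2

d=143/2 v_max=11/2 a_max=11/2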